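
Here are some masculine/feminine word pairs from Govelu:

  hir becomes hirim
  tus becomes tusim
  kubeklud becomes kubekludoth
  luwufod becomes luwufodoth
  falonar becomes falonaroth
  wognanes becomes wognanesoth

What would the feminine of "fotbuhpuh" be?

"fotbuhpuh" has 3 vowels. The stems with 3 vowels (kubeklud → kubekludoth, luwufod → luwufodoth, falonar → falonaroth) add -oth.
So fotbuhpuh → fotbuhpuhoth.

fotbuhpuhoth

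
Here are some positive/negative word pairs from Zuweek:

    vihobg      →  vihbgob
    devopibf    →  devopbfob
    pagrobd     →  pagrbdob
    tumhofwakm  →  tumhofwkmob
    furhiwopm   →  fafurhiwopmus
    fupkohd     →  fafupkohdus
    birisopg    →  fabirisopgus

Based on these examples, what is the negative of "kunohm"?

tumhofwakm and furhiwopm both end in -m yet inflect differently (tumhofwkmob, fafurhiwopmus), so the final letter is not what conditions the rule; the second-to-last letter is.
"kunohm" has second-to-last letter 'h'. The one such stem in the data (fupkohd → fafupkohdus) adds fa- … -us around the stem, so the same rule applies.
The other pattern: stems whose second-to-last letter is 'b' or 'k' delete the last vowel and add -ob.
So kunohm → fakunohmus.

fakunohmus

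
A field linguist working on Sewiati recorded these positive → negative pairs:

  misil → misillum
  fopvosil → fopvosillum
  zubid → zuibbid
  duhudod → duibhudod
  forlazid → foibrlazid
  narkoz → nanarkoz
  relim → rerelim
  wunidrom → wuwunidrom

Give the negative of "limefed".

"limefed" ends in -d. The stems ending in -d (zubid → zuibbid, duhudod → duibhudod, forlazid → foibrlazid) insert -ib- after the first vowel.
The other patterns: stems ending in -l double the final consonant and add -um; stems ending in -m or -z repeat the first consonant+vowel as a prefix.
So limefed → liibmefed.

liibmefed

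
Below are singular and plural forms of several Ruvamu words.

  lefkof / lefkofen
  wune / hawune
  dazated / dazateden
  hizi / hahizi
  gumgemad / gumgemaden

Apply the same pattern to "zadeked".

zadekeden

dazated and wune both have last vowel 'e' yet inflect differently (dazateden, hawune), so the last vowel is not what conditions the rule; whether the stem ends in a vowel or a consonant is.
"zadeked" ends in a consonant. The stems ending in a consonant (gumgemad → gumgemaden, dazated → dazateden, lefkof → lefkofen) add -en.
So zadeked → zadekeden.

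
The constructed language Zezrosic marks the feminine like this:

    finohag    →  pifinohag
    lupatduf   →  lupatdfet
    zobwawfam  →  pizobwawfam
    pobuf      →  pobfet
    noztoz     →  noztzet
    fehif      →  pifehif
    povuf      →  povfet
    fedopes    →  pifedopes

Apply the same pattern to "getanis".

lupatduf and fehif both end in -f yet inflect differently (lupatdfet, pifehif), so the final letter is not what conditions the rule; the last vowel is.
"getanis" has last vowel 'i'. The one such stem in the data (fehif → pifehif) adds the prefix pi-, so the same rule applies.
The other pattern: stems whose last vowel is 'o' or 'u' delete the last vowel and add -et.
So getanis → pigetanis.

pigetanis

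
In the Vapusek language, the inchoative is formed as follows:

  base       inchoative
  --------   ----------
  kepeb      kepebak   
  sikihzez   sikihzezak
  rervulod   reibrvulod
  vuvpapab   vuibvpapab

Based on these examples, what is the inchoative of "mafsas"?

maibfsas

"mafsas" has last vowel 'a'. The one such stem in the data (vuvpapab → vuibvpapab) inserts -ib- after the first vowel (as does rervulod), so the same rule applies.
So mafsas → maibfsas.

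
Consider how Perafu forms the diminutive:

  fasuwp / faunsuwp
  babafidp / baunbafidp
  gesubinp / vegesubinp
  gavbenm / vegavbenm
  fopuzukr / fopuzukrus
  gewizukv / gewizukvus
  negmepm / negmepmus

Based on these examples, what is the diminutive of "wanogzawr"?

fasuwp and gesubinp both end in -p yet inflect differently (faunsuwp, vegesubinp), so the final letter is not what conditions the rule; the second-to-last letter is.
"wanogzawr" has second-to-last letter 'w'. The one such stem in the data (fasuwp → faunsuwp) inserts -un- after the first vowel (as does babafidp), so the same rule applies.
The other patterns: stems whose second-to-last letter is 'n' add the prefix ve-; stems whose second-to-last letter is 'k' or 'p' add -us.
So wanogzawr → waunnogzawr.

waunnogzawr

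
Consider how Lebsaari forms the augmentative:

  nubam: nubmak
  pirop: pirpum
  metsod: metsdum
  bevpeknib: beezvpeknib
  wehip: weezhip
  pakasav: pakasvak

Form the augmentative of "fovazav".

fovazvak

wehip and pirop both end in -p yet inflect differently (weezhip, pirpum), so the final letter is not what conditions the rule; the last vowel is.
"fovazav" has last vowel 'a'. The stems whose last vowel is 'a' (pakasav → pakasvak, nubam → nubmak) delete the last vowel and add -ak.
The other patterns: stems whose last vowel is 'i' insert -ez- after the first vowel; stems whose last vowel is 'o' delete the last vowel and add -um.
So fovazav → fovazvak.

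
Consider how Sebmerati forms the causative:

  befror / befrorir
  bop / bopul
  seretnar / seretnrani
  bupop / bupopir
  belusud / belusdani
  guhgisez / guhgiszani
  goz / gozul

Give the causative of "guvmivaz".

guvmivzani

bop and bupop both end in -p yet inflect differently (bopul, bupopir), so the final letter is not what conditions the rule; the number of vowels is.
"guvmivaz" has 3 vowels. The stems with 3 vowels (guhgisez → guhgiszani, seretnar → seretnrani, belusud → belusdani) delete the last vowel and add -ani.
So guvmivaz → guvmivzani.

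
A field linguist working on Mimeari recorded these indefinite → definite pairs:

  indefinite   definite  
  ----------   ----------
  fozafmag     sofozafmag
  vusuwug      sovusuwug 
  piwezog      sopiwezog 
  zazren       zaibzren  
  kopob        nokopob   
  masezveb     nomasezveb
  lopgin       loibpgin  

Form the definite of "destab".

masezveb and zazren both have last vowel 'e' yet inflect differently (nomasezveb, zaibzren), so the last vowel is not what conditions the rule; the final letter is.
"destab" ends in -b. The stems ending in -b (kopob → nokopob, masezveb → nomasezveb) add the prefix no-.
So destab → nodestab.

nodestab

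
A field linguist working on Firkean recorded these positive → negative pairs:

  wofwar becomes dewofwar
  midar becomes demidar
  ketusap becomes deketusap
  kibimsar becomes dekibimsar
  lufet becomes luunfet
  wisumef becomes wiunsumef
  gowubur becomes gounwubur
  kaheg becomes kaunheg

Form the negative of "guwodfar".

deguwodfar

wofwar and gowubur both end in -r yet inflect differently (dewofwar, gounwubur), so the final letter is not what conditions the rule; the last vowel is.
"guwodfar" has last vowel 'a'. The stems whose last vowel is 'a' (wofwar → dewofwar, midar → demidar, ketusap → deketusap) add the prefix de-.
So guwodfar → deguwodfar.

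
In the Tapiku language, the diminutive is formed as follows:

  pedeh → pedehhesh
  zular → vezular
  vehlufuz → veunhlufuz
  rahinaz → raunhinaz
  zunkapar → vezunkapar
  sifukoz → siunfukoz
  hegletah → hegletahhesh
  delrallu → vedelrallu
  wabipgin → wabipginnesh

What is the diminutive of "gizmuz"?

delrallu and vehlufuz both have last vowel 'u' yet inflect differently (vedelrallu, veunhlufuz), so the last vowel is not what conditions the rule; the final letter is.
"gizmuz" ends in -z. The stems ending in -z (vehlufuz → veunhlufuz, sifukoz → siunfukoz, rahinaz → raunhinaz) insert -un- after the first vowel.
The other patterns: stems ending in -r or -u add the prefix ve-; stems ending in -h or -n double the final consonant and add -esh.
So gizmuz → giunzmuz.

giunzmuz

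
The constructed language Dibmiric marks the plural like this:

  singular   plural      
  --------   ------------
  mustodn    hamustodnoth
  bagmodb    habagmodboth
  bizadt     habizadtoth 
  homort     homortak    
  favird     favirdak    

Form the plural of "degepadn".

"degepadn" has second-to-last letter 'd'. The stems whose second-to-last letter is 'd' (bizadt → habizadtoth, bagmodb → habagmodboth, mustodn → hamustodnoth) add ha- … -oth around the stem.
So degepadn → hadegepadnoth.

hadegepadnoth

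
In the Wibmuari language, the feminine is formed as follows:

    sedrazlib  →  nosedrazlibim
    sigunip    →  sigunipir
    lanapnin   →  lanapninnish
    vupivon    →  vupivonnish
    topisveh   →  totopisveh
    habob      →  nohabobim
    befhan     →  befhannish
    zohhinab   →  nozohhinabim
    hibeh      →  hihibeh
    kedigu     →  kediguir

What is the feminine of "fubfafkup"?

"fubfafkup" ends in -p. The one such stem in the data (sigunip → sigunipir) adds -ir, so the same rule applies.
The other patterns: stems ending in -h repeat the first consonant+vowel as a prefix; stems ending in -n double the final consonant and add -ish; stems ending in -b add no- … -im around the stem.
So fubfafkup → fubfafkupir.

fubfafkupir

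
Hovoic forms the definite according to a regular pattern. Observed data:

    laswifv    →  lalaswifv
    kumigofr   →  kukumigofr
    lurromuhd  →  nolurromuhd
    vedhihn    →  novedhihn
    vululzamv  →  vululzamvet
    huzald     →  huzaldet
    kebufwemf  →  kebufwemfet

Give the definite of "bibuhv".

laswifv and vululzamv both end in -v yet inflect differently (lalaswifv, vululzamvet), so the final letter is not what conditions the rule; the second-to-last letter is.
"bibuhv" has second-to-last letter 'h'. The stems whose second-to-last letter is 'h' (lurromuhd → nolurromuhd, vedhihn → novedhihn) add the prefix no-.
The other patterns: stems whose second-to-last letter is 'f' repeat the first consonant+vowel as a prefix; stems whose second-to-last letter is 'l' or 'm' add -et.
So bibuhv → nobibuhv.

nobibuhv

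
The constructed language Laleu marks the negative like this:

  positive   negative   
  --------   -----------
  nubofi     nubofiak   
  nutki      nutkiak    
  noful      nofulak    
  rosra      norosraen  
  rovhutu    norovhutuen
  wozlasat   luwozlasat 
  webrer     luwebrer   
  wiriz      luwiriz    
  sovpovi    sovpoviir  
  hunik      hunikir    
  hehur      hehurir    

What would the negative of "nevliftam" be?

"nevliftam" begins with n-. The stems beginning with n- (nubofi → nubofiak, nutki → nutkiak, noful → nofulak) add -ak.
So nevliftam → nevliftamak.

nevliftamak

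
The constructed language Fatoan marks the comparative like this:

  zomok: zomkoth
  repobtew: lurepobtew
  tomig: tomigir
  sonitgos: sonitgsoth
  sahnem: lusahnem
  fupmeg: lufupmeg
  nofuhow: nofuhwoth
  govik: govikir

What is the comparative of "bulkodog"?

"bulkodog" has last vowel 'o'. The stems whose last vowel is 'o' (nofuhow → nofuhwoth, zomok → zomkoth, sonitgos → sonitgsoth) delete the last vowel and add -oth.
So bulkodog → bulkodgoth.

bulkodgoth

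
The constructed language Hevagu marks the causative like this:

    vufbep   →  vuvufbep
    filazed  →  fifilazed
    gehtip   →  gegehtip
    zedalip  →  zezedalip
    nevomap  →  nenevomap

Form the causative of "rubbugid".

rurubbugid

Every pair shown (vufbep → vuvufbep, filazed → fifilazed, gehtip → gegehtip, …) follows the same rule: repeat the first consonant+vowel as a prefix.
So rubbugid → rurubbugid.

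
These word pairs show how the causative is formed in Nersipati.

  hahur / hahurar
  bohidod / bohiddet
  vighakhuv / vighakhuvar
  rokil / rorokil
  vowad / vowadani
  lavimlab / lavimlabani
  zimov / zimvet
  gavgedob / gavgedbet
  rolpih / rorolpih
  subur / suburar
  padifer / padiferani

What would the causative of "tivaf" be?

zimov and vighakhuv both end in -v yet inflect differently (zimvet, vighakhuvar), so the final letter is not what conditions the rule; the last vowel is.
"tivaf" has last vowel 'a'. The stems whose last vowel is 'a' (vowad → vowadani, lavimlab → lavimlabani) add -ani.
The other patterns: stems whose last vowel is 'o' delete the last vowel and add -et; stems whose last vowel is 'u' add -ar; stems whose last vowel is 'i' repeat the first consonant+vowel as a prefix.
So tivaf → tivafani.

tivafani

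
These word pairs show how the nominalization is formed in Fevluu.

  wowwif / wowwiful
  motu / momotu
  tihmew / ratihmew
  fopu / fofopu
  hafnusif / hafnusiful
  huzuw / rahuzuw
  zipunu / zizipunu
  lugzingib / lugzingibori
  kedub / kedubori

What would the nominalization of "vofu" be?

"vofu" ends in -u. The stems ending in -u (motu → momotu, fopu → fofopu, zipunu → zizipunu) repeat the first consonant+vowel as a prefix.
So vofu → vovofu.

vovofu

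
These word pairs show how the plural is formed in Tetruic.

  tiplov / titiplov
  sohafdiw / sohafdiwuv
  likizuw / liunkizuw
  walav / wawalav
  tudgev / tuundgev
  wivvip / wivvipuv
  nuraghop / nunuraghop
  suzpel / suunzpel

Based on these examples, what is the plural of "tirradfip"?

tirradfipuv

"tirradfip" has last vowel 'i'. The stems whose last vowel is 'i' (wivvip → wivvipuv, sohafdiw → sohafdiwuv) add -uv.
So tirradfip → tirradfipuv.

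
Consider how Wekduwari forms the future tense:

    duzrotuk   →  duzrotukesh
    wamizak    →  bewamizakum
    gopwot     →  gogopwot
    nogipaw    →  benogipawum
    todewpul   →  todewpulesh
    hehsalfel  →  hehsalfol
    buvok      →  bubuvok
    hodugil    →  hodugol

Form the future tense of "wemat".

buvok and duzrotuk both end in -k yet inflect differently (bubuvok, duzrotukesh), so the final letter is not what conditions the rule; the last vowel is.
"wemat" has last vowel 'a'. The stems whose last vowel is 'a' (wamizak → bewamizakum, nogipaw → benogipawum) add be- … -um around the stem.
So wemat → bewematum.

bewematum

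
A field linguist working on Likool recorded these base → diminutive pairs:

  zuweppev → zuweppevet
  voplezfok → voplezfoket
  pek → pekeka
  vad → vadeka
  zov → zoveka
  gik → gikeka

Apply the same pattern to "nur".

voplezfok and pek both end in -k yet inflect differently (voplezfoket, pekeka), so the final letter is not what conditions the rule; the number of vowels is.
"nur" has 1 vowel. The stems with 1 vowel (pek → pekeka, vad → vadeka, zov → zoveka) add -eka.
The other pattern: stems with 3 vowels add -et.
So nur → nureka.

nureka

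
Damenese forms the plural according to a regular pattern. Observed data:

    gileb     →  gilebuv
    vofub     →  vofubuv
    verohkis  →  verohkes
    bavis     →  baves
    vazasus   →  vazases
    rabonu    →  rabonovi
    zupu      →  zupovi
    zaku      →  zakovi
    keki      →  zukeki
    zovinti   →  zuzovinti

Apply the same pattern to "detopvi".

zudetopvi

vofub and vazasus both have last vowel 'u' yet inflect differently (vofubuv, vazases), so the last vowel is not what conditions the rule; the final letter is.
"detopvi" ends in -i. The stems ending in -i (keki → zukeki, zovinti → zuzovinti) add the prefix zu-.
So detopvi → zudetopvi.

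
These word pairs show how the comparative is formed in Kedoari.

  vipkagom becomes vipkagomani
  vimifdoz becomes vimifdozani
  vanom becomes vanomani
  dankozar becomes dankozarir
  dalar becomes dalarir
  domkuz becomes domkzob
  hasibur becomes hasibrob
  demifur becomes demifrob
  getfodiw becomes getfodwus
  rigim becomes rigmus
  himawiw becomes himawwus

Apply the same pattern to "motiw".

vimifdoz and domkuz both end in -z yet inflect differently (vimifdozani, domkzob), so the final letter is not what conditions the rule; the last vowel is.
"motiw" has last vowel 'i'. The stems whose last vowel is 'i' (getfodiw → getfodwus, rigim → rigmus, himawiw → himawwus) delete the last vowel and add -us.
The other patterns: stems whose last vowel is 'o' add -ani; stems whose last vowel is 'a' add -ir; stems whose last vowel is 'u' delete the last vowel and add -ob.
So motiw → motwus.

motwus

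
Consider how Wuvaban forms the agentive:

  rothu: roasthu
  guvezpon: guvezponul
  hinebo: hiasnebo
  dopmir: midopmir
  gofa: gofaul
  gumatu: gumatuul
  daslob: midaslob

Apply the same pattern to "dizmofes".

midizmofes

gumatu and rothu both end in -u yet inflect differently (gumatuul, roasthu), so the final letter is not what conditions the rule; the first letter is.
"dizmofes" begins with d-. The stems beginning with d- (daslob → midaslob, dopmir → midopmir) add the prefix mi-.
So dizmofes → midizmofes.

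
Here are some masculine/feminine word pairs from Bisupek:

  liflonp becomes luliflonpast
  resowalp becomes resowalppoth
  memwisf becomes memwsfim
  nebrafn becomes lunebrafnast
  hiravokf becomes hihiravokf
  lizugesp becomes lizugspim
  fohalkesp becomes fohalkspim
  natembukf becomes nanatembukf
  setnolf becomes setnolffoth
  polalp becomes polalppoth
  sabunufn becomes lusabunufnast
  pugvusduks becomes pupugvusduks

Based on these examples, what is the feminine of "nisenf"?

setnolf and natembukf both end in -f yet inflect differently (setnolffoth, nanatembukf), so the final letter is not what conditions the rule; the second-to-last letter is.
"nisenf" has second-to-last letter 'n'. The one such stem in the data (liflonp → luliflonpast) adds lu- … -ast around the stem, so the same rule applies.
The other patterns: stems whose second-to-last letter is 'l' double the final consonant and add -oth; stems whose second-to-last letter is 'k' repeat the first consonant+vowel as a prefix; stems whose second-to-last letter is 's' delete the last vowel and add -im.
So nisenf → lunisenfast.

lunisenfast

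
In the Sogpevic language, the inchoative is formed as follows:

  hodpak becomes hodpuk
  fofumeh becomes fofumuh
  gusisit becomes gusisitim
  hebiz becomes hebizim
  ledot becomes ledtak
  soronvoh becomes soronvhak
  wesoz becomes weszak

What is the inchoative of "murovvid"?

murovvidim

gusisit and ledot both end in -t yet inflect differently (gusisitim, ledtak), so the final letter is not what conditions the rule; the last vowel is.
"murovvid" has last vowel 'i'. The stems whose last vowel is 'i' (gusisit → gusisitim, hebiz → hebizim) add -im.
The other patterns: stems whose last vowel is 'a' or 'e' change the last vowel to 'u'; stems whose last vowel is 'o' delete the last vowel and add -ak.
So murovvid → murovvidim.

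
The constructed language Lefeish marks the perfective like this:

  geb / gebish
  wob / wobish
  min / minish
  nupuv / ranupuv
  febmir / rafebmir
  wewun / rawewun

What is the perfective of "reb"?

rebish

"reb" has 1 vowel. The stems with 1 vowel (geb → gebish, wob → wobish, min → minish) add -ish.
So reb → rebish.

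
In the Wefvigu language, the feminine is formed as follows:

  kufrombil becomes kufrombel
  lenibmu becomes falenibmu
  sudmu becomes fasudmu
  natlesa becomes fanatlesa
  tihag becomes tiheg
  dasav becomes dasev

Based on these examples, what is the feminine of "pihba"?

fapihba

natlesa and tihag both have last vowel 'a' yet inflect differently (fanatlesa, tiheg), so the last vowel is not what conditions the rule; whether the stem ends in a vowel or a consonant is.
"pihba" ends in a vowel. The stems ending in a vowel (sudmu → fasudmu, natlesa → fanatlesa, lenibmu → falenibmu) add the prefix fa-.
The other pattern: stems ending in a consonant change the last vowel to 'e'.
So pihba → fapihba.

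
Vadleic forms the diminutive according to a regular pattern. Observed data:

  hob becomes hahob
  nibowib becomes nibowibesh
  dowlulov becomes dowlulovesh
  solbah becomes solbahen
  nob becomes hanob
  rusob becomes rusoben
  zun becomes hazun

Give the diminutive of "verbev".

nob and rusob both end in -b yet inflect differently (hanob, rusoben), so the final letter is not what conditions the rule; the number of vowels is.
"verbev" has 2 vowels. The stems with 2 vowels (solbah → solbahen, rusob → rusoben) add -en.
So verbev → verbeven.

verbeven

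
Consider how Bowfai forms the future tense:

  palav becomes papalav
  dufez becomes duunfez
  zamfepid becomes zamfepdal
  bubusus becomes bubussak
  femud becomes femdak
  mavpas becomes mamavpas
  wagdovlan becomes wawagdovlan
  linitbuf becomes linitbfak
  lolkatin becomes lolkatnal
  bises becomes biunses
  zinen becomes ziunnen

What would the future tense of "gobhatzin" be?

"gobhatzin" has last vowel 'i'. The stems whose last vowel is 'i' (zamfepid → zamfepdal, lolkatin → lolkatnal) delete the last vowel and add -al.
The other patterns: stems whose last vowel is 'e' insert -un- after the first vowel; stems whose last vowel is 'a' repeat the first consonant+vowel as a prefix; stems whose last vowel is 'u' delete the last vowel and add -ak.
So gobhatzin → gobhatznal.

gobhatznal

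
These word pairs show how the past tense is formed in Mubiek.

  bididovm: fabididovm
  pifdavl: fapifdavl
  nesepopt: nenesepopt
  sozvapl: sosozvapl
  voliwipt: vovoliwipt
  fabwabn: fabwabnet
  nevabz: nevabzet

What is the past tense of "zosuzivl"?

fazosuzivl

pifdavl and sozvapl both end in -l yet inflect differently (fapifdavl, sosozvapl), so the final letter is not what conditions the rule; the second-to-last letter is.
"zosuzivl" has second-to-last letter 'v'. The stems whose second-to-last letter is 'v' (bididovm → fabididovm, pifdavl → fapifdavl) add the prefix fa-.
So zosuzivl → fazosuzivl.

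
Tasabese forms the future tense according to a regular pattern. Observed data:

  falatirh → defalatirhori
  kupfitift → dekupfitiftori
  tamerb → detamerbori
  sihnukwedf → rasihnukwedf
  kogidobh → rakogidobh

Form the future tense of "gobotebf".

"gobotebf" has second-to-last letter 'b'. The one such stem in the data (kogidobh → rakogidobh) adds the prefix ra-, so the same rule applies.
So gobotebf → ragobotebf.

ragobotebf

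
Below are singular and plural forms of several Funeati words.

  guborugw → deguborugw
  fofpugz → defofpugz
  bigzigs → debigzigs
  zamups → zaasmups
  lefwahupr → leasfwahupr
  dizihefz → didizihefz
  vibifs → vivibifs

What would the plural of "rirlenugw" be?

derirlenugw

bigzigs and zamups both end in -s yet inflect differently (debigzigs, zaasmups), so the final letter is not what conditions the rule; the second-to-last letter is.
"rirlenugw" has second-to-last letter 'g'. The stems whose second-to-last letter is 'g' (guborugw → deguborugw, fofpugz → defofpugz, bigzigs → debigzigs) add the prefix de-.
The other patterns: stems whose second-to-last letter is 'p' insert -as- after the first vowel; stems whose second-to-last letter is 'f' repeat the first consonant+vowel as a prefix.
So rirlenugw → derirlenugw.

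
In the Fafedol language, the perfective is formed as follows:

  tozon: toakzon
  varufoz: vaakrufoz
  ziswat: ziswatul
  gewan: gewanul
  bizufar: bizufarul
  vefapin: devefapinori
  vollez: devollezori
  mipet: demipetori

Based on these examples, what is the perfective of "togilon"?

tozon and gewan both end in -n yet inflect differently (toakzon, gewanul), so the final letter is not what conditions the rule; the last vowel is.
"togilon" has last vowel 'o'. The stems whose last vowel is 'o' (tozon → toakzon, varufoz → vaakrufoz) insert -ak- after the first vowel.
So togilon → toakgilon.

toakgilon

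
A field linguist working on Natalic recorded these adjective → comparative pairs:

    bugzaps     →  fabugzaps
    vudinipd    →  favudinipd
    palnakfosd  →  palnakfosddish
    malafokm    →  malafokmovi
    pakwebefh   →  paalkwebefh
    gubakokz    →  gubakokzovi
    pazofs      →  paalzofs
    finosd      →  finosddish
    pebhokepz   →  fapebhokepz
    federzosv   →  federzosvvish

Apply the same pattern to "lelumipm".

falelumipm

palnakfosd and vudinipd both end in -d yet inflect differently (palnakfosddish, favudinipd), so the final letter is not what conditions the rule; the second-to-last letter is.
"lelumipm" has second-to-last letter 'p'. The stems whose second-to-last letter is 'p' (pebhokepz → fapebhokepz, bugzaps → fabugzaps, vudinipd → favudinipd) add the prefix fa-.
So lelumipm → falelumipm.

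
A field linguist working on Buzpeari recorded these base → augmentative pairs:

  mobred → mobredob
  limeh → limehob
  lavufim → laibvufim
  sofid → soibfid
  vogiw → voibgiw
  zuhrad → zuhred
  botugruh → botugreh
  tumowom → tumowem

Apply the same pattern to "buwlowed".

mobred and sofid both end in -d yet inflect differently (mobredob, soibfid), so the final letter is not what conditions the rule; the last vowel is.
"buwlowed" has last vowel 'e'. The stems whose last vowel is 'e' (mobred → mobredob, limeh → limehob) add -ob.
So buwlowed → buwlowedob.

buwlowedob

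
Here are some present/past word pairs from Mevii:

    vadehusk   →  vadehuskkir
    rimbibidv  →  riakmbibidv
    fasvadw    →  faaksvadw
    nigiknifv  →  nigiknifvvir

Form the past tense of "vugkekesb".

rimbibidv and nigiknifv both end in -v yet inflect differently (riakmbibidv, nigiknifvvir), so the final letter is not what conditions the rule; the second-to-last letter is.
"vugkekesb" has second-to-last letter 's'. The one such stem in the data (vadehusk → vadehuskkir) doubles the final consonant and adds -ir (as does nigiknifv), so the same rule applies.
So vugkekesb → vugkekesbbir.

vugkekesbbir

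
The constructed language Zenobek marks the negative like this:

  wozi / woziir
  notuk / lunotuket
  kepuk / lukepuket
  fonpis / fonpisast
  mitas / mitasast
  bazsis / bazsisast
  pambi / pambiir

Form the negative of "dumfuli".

dumfuliir

bazsis and wozi both have last vowel 'i' yet inflect differently (bazsisast, woziir), so the last vowel is not what conditions the rule; the final letter is.
"dumfuli" ends in -i. The stems ending in -i (wozi → woziir, pambi → pambiir) add -ir.
The other patterns: stems ending in -s add -ast; stems ending in -k add lu- … -et around the stem.
So dumfuli → dumfuliir.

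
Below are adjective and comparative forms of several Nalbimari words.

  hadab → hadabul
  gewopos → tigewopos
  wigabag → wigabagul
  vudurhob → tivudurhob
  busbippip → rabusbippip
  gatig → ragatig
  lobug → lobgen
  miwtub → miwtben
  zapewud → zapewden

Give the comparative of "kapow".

lobug and wigabag both end in -g yet inflect differently (lobgen, wigabagul), so the final letter is not what conditions the rule; the last vowel is.
"kapow" has last vowel 'o'. The stems whose last vowel is 'o' (vudurhob → tivudurhob, gewopos → tigewopos) add the prefix ti-.
So kapow → tikapow.

tikapow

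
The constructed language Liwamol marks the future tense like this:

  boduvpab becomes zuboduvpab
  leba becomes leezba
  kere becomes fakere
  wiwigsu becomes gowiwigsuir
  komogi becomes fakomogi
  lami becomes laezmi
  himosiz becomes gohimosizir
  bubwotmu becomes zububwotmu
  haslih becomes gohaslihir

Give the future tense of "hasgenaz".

gohasgenazir

"hasgenaz" begins with h-. The stems beginning with h- (haslih → gohaslihir, himosiz → gohimosizir) add go- … -ir around the stem.
The other patterns: stems beginning with b- add the prefix zu-; stems beginning with l- insert -ez- after the first vowel; stems beginning with k- add the prefix fa-.
So hasgenaz → gohasgenazir.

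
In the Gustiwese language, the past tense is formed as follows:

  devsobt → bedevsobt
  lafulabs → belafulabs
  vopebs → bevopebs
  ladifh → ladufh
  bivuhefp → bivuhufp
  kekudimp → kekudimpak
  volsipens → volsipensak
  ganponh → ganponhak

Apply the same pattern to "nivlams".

nivlamsak

bivuhefp and kekudimp both end in -p yet inflect differently (bivuhufp, kekudimpak), so the final letter is not what conditions the rule; the second-to-last letter is.
"nivlams" has second-to-last letter 'm'. The one such stem in the data (kekudimp → kekudimpak) adds -ak, so the same rule applies.
So nivlams → nivlamsak.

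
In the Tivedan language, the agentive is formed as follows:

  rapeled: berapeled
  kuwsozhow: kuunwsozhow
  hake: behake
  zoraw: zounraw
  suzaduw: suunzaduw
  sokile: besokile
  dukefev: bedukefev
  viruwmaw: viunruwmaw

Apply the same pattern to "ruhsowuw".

ruunhsowuw

suzaduw and sokile both begin with s- yet inflect differently (suunzaduw, besokile), so the first letter is not what conditions the rule; the final letter is.
"ruhsowuw" ends in -w. The stems ending in -w (viruwmaw → viunruwmaw, zoraw → zounraw, suzaduw → suunzaduw) insert -un- after the first vowel.
The other pattern: stems ending in -d, -e or -v add the prefix be-.
So ruhsowuw → ruunhsowuw.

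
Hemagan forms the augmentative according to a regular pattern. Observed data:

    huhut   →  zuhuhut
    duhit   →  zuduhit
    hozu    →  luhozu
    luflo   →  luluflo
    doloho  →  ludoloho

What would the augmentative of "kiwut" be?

huhut and hozu both have last vowel 'u' yet inflect differently (zuhuhut, luhozu), so the last vowel is not what conditions the rule; whether the stem ends in a vowel or a consonant is.
"kiwut" ends in a consonant. The stems ending in a consonant (huhut → zuhuhut, duhit → zuduhit) add the prefix zu-.
The other pattern: stems ending in a vowel add the prefix lu-.
So kiwut → zukiwut.

zukiwut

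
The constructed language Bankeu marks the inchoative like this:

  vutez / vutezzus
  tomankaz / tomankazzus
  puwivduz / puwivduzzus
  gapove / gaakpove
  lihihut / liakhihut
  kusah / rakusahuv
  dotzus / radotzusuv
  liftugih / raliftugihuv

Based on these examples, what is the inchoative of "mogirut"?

vutez and gapove both have last vowel 'e' yet inflect differently (vutezzus, gaakpove), so the last vowel is not what conditions the rule; the final letter is.
"mogirut" ends in -t. The one such stem in the data (lihihut → liakhihut) inserts -ak- after the first vowel (as does gapove), so the same rule applies.
The other patterns: stems ending in -z double the final consonant and add -us; stems ending in -h or -s add ra- … -uv around the stem.
So mogirut → moakgirut.

moakgirut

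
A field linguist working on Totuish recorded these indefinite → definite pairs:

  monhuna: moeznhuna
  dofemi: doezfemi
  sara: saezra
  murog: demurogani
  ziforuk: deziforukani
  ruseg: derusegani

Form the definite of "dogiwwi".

doezgiwwi

monhuna and murog both begin with m- yet inflect differently (moeznhuna, demurogani), so the first letter is not what conditions the rule; whether the stem ends in a vowel or a consonant is.
"dogiwwi" ends in a vowel. The stems ending in a vowel (monhuna → moeznhuna, dofemi → doezfemi, sara → saezra) insert -ez- after the first vowel.
So dogiwwi → doezgiwwi.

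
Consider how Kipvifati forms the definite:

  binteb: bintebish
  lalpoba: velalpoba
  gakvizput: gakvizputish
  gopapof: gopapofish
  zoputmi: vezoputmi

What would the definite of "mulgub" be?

mulgubish

gopapof and zoputmi both have 3 vowels yet inflect differently (gopapofish, vezoputmi), so the number of vowels is not what conditions the rule; whether the stem ends in a vowel or a consonant is.
"mulgub" ends in a consonant. The stems ending in a consonant (binteb → bintebish, gopapof → gopapofish, gakvizput → gakvizputish) add -ish.
So mulgub → mulgubish.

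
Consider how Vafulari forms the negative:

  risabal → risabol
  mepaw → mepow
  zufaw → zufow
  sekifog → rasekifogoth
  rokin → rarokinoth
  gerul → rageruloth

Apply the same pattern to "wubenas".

risabal and gerul both end in -l yet inflect differently (risabol, rageruloth), so the final letter is not what conditions the rule; the last vowel is.
"wubenas" has last vowel 'a'. The stems whose last vowel is 'a' (risabal → risabol, mepaw → mepow, zufaw → zufow) change the last vowel to 'o'.
So wubenas → wubenos.

wubenos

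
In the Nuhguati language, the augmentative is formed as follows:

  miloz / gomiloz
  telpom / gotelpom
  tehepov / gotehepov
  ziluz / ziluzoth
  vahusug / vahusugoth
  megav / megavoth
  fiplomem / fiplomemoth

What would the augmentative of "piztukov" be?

gopiztukov

miloz and ziluz both end in -z yet inflect differently (gomiloz, ziluzoth), so the final letter is not what conditions the rule; the last vowel is.
"piztukov" has last vowel 'o'. The stems whose last vowel is 'o' (miloz → gomiloz, telpom → gotelpom, tehepov → gotehepov) add the prefix go-.
The other pattern: stems whose last vowel is 'a', 'e' or 'u' add -oth.
So piztukov → gopiztukov.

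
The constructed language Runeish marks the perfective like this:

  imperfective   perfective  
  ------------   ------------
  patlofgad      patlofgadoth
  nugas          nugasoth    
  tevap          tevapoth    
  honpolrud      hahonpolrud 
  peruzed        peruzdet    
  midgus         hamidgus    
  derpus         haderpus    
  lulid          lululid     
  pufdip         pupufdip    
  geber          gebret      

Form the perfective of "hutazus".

"hutazus" has last vowel 'u'. The stems whose last vowel is 'u' (honpolrud → hahonpolrud, midgus → hamidgus, derpus → haderpus) add the prefix ha-.
So hutazus → hahutazus.

hahutazus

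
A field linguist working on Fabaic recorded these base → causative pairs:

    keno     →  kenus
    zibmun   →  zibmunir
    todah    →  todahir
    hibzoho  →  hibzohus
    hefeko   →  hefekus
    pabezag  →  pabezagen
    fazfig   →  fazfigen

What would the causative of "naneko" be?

pabezag and todah both have last vowel 'a' yet inflect differently (pabezagen, todahir), so the last vowel is not what conditions the rule; the final letter is.
"naneko" ends in -o. The stems ending in -o (keno → kenus, hibzoho → hibzohus, hefeko → hefekus) drop the final letter and add -us.
So naneko → nanekus.

nanekus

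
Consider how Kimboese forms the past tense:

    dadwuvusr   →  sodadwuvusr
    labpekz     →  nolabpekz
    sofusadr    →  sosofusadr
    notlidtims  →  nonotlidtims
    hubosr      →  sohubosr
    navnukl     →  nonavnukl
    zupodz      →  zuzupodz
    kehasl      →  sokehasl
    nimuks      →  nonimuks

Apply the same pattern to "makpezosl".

kehasl and navnukl both end in -l yet inflect differently (sokehasl, nonavnukl), so the final letter is not what conditions the rule; the second-to-last letter is.
"makpezosl" has second-to-last letter 's'. The stems whose second-to-last letter is 's' (hubosr → sohubosr, dadwuvusr → sodadwuvusr, kehasl → sokehasl) add the prefix so-.
The other patterns: stems whose second-to-last letter is 'k' add the prefix no-; stems whose second-to-last letter is 'd' or 'm' repeat the first consonant+vowel as a prefix.
So makpezosl → somakpezosl.

somakpezosl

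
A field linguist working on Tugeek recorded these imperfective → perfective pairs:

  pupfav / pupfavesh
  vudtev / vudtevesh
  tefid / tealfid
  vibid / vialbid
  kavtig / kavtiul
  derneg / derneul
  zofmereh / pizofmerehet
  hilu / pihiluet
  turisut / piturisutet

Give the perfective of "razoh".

pirazohet

tefid and kavtig both have last vowel 'i' yet inflect differently (tealfid, kavtiul), so the last vowel is not what conditions the rule; the final letter is.
"razoh" ends in -h. The one such stem in the data (zofmereh → pizofmerehet) adds pi- … -et around the stem, so the same rule applies.
The other patterns: stems ending in -v add -esh; stems ending in -d insert -al- after the first vowel; stems ending in -g drop the final letter and add -ul.
So razoh → pirazohet.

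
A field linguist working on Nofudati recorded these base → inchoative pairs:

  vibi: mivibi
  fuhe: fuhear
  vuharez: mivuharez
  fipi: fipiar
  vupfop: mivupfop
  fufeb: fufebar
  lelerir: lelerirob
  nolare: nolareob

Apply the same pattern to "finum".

"finum" begins with f-. The stems beginning with f- (fipi → fipiar, fufeb → fufebar, fuhe → fuhear) add -ar.
So finum → finumar.

finumar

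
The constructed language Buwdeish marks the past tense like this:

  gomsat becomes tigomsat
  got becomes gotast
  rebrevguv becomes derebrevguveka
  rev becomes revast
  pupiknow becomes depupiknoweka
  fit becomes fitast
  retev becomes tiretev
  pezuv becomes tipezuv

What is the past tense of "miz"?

mizast

"miz" has 1 vowel. The stems with 1 vowel (rev → revast, got → gotast, fit → fitast) add -ast.
So miz → mizast.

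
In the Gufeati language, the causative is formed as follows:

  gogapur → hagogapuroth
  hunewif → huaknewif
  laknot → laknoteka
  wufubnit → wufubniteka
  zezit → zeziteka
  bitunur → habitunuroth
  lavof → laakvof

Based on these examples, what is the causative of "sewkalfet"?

zezit and hunewif both have last vowel 'i' yet inflect differently (zeziteka, huaknewif), so the last vowel is not what conditions the rule; the final letter is.
"sewkalfet" ends in -t. The stems ending in -t (laknot → laknoteka, zezit → zeziteka, wufubnit → wufubniteka) add -eka.
So sewkalfet → sewkalfeteka.

sewkalfeteka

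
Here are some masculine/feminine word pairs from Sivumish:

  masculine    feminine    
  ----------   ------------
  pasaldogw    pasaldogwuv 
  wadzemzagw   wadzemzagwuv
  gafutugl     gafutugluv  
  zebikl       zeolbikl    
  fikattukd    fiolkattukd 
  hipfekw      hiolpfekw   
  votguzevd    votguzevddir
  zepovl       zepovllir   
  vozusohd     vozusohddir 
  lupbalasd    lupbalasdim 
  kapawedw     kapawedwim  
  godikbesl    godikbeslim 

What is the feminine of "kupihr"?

gafutugl and zebikl both end in -l yet inflect differently (gafutugluv, zeolbikl), so the final letter is not what conditions the rule; the second-to-last letter is.
"kupihr" has second-to-last letter 'h'. The one such stem in the data (vozusohd → vozusohddir) doubles the final consonant and adds -ir (as do votguzevd, zepovl), so the same rule applies.
So kupihr → kupihrrir.

kupihrrir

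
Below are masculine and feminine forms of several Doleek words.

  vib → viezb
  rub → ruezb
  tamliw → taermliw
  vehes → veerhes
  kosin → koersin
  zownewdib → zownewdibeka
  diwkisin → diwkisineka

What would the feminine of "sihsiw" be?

vib and zownewdib both end in -b yet inflect differently (viezb, zownewdibeka), so the final letter is not what conditions the rule; the number of vowels is.
"sihsiw" has 2 vowels. The stems with 2 vowels (tamliw → taermliw, vehes → veerhes, kosin → koersin) insert -er- after the first vowel.
The other patterns: stems with 1 vowel insert -ez- after the first vowel; stems with 3 vowels add -eka.
So sihsiw → sierhsiw.

sierhsiw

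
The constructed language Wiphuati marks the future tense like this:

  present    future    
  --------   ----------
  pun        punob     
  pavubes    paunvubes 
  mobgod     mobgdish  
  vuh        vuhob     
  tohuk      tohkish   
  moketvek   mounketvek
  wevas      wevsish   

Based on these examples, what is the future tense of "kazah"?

wevas and pavubes both end in -s yet inflect differently (wevsish, paunvubes), so the final letter is not what conditions the rule; the number of vowels is.
"kazah" has 2 vowels. The stems with 2 vowels (tohuk → tohkish, wevas → wevsish, mobgod → mobgdish) delete the last vowel and add -ish.
The other patterns: stems with 1 vowel add -ob; stems with 3 vowels insert -un- after the first vowel.
So kazah → kazhish.

kazhish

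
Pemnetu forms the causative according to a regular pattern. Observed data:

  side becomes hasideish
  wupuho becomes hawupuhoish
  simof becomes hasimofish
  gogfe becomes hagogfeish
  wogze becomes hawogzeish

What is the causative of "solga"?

hasolgaish

Every pair shown (side → hasideish, wupuho → hawupuhoish, simof → hasimofish, …) follows the same rule: add ha- … -ish around the stem.
So solga → hasolgaish.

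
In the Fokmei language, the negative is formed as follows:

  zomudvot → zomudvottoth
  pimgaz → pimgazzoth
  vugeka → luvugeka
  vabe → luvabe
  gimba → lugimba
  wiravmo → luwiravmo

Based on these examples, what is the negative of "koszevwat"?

pimgaz and vugeka both have last vowel 'a' yet inflect differently (pimgazzoth, luvugeka), so the last vowel is not what conditions the rule; whether the stem ends in a vowel or a consonant is.
"koszevwat" ends in a consonant. The stems ending in a consonant (zomudvot → zomudvottoth, pimgaz → pimgazzoth) double the final consonant and add -oth.
So koszevwat → koszevwattoth.

koszevwattoth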